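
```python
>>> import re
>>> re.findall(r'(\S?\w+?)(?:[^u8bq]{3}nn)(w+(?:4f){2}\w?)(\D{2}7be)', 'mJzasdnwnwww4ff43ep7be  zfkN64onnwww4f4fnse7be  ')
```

This matches optionally a non-whitespace character, then one or more of a word character (lazy) (captured); then exactly 3 of any character except [u8bq], then the literal 'nn' (non-capturing group); then one or more of a literal 'w', then the literal '4f' repeated 2 times, then optionally a word character (captured); then exactly 2 of a non-digit, then the literal '7be' (captured).
`findall` packs the 3 group values into a tuple for every match.

[('zfkN', 'www4f4fn', 'se7be')]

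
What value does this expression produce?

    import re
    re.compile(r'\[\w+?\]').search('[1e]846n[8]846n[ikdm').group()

'[1e]'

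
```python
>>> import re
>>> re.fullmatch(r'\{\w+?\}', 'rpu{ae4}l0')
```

None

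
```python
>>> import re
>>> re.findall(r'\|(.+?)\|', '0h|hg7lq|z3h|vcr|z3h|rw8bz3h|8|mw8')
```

Lazy quantifiers expand one character at a time until the remainder of the pattern can match.
`findall` collects group 1 from each match (3 total).

['hg7lq', 'vcr', 'rw8bz3h']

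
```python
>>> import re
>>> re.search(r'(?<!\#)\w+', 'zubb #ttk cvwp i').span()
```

The negative lookaround is zero-width — it rules out positions where the adjacent text would match, without consuming anything.
`re.search` scans for the first position where the pattern succeeds.
The match spans [0:4] → 'zubb'.

(0, 4)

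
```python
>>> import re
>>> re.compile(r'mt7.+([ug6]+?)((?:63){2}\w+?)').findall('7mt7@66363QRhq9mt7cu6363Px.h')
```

[('u', '6363P')]

Because the quantifier is non-greedy, it stops expanding at the earliest point where the rest of the pattern can succeed.
2 groups means the one result is a tuple of 2 captured strings — 1 here.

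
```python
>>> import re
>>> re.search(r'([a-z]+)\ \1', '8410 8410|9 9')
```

None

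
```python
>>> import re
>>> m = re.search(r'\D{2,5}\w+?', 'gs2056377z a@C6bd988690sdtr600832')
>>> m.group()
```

This matches 2 to 5 of a non-digit; then one or more of a word character (lazy).
`re.search` scans for the first position where the pattern succeeds.
The match spans [0:3] → 'gs2'.

'gs2'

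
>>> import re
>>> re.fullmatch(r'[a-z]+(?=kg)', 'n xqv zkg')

`fullmatch` succeeds only if the pattern covers the string from start to end.
Here there's no way to consume every character, so the call returns None.

None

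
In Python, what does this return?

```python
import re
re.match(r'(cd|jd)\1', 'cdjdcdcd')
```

None

After group 1 captures some text, `\1` only succeeds where that same text appears again.
With `match`, the pattern is implicitly anchored at the beginning.
Here position 0 doesn't satisfy it, so the call returns None.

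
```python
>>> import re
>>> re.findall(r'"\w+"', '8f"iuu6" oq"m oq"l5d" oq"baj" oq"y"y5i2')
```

`findall` yields the raw match text (4 of them) because the pattern has no groups.

['"iuu6"', '"l5d"', '"baj"', '"y"']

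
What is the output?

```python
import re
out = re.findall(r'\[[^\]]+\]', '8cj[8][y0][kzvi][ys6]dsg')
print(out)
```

['[8]', '[y0]', '[kzvi]', '[ys6]']

Matches: at [3:6] → '[8]'; at [6:10] → '[y0]'; at [10:16] → '[kzvi]'; at [16:21] → '[ys6]'.
No capturing groups, so `findall` returns the 4 full match strings.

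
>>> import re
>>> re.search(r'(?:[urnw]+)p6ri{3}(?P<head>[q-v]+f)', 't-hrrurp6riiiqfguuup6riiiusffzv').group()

'rrurp6riiiqf'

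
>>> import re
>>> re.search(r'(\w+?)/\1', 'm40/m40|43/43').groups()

('m40',)

`\1` has to match the exact text group 1 already captured.
`search` walks the string left to right and returns the first match it finds.
The match spans [0:7] → 'm40/m40'.
Captured: group 1 = 'm40'.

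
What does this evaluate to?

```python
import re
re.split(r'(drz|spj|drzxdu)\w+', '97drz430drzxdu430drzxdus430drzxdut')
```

['97', 'drz', '']

The group in the pattern means `split` returns the separators' captures alongside the pieces.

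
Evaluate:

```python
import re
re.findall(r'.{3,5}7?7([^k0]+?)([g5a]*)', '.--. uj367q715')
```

[('q', '')]

Lazy quantifiers expand one character at a time until the remainder of the pattern can match.
With 2 capturing groups, `findall` returns a 2-tuple per match.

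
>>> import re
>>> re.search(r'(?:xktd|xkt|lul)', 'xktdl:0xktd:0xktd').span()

The regex engine tests alternatives in the order written; an earlier branch that matches wins even if a later one would match more.
`re.search` scans for the first position where the pattern succeeds.
The match spans [0:4] → 'xktd'.

(0, 4)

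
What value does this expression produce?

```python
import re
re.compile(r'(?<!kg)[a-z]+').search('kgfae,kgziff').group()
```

A negative assertion filters positions out without eating any characters.
Unlike `match`, `search` isn't anchored — it looks for the pattern anywhere in the string.
The match spans [0:5] → 'kgfae'.

'kgfae'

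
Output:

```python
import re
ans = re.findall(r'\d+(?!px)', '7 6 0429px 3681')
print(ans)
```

The negative lookaround is zero-width — it rules out positions where the adjacent text would match, without consuming anything.
Scanning left to right: at [0:1] → '7'; at [2:3] → '6'; at [4:7] → '042'; at [11:15] → '3681'.
`findall` yields the raw match text (4 of them) because the pattern has no groups.

['7', '6', '042', '3681']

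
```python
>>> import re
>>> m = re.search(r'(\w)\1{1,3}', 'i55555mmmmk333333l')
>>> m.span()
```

(1, 5)

`\1` is not a pattern — it's the concrete string captured by group 1, re-applied verbatim.
`re.search` scans for the first position where the pattern succeeds.
The match spans [1:5] → '5555'.
Captured: group 1 = '5'.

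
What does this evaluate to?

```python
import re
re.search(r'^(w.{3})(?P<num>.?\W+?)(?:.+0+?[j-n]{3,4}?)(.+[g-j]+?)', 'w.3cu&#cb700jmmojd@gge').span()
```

This matches anchored at the start of the string; then a literal 'w', then exactly 3 of any character (captured); then optionally any character, then one or more of a non-word character (lazy) (captured as 'num'); then one or more of any character, then one or more of the literal '0' (lazy), then 3 to 4 of a character in [j-n] (lazy) (non-capturing group); then one or more of any character, then one or more of a character in [g-j] (lazy) (captured).
`re.search` tries every starting position until one works.
The match spans [0:21] → 'w.3cu&#cb700jmmojd@gg'.
Captured: group 1 = 'w.3c', group 2 = 'u&', group 3 = 'ojd@gg'.

(0, 21)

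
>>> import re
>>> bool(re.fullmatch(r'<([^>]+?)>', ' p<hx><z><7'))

`fullmatch` succeeds only if the pattern covers the string from start to end.
Here the string isn't matched end-to-end, so the call returns None, and `bool(None)` is False.

False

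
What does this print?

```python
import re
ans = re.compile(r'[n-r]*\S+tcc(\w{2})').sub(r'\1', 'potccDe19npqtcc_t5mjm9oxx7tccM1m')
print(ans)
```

M1m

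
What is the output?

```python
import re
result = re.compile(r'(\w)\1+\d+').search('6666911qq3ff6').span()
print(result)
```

(0, 7)

`\1` has to match the exact text group 1 already captured.
The match spans [0:7] → '6666911'.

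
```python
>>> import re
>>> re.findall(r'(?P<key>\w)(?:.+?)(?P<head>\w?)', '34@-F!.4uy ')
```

Because the quantifier is non-greedy, it stops expanding at the earliest point where the rest of the pattern can succeed.
Multiple groups make `findall` return tuples — one 2-tuple for each match.

[('3', ''), ('F', ''), ('4', 'y')]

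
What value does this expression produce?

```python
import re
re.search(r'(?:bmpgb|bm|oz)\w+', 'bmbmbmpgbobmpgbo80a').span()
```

The match spans [0:19] → 'bmbmbmpgbobmpgbo80a'.

(0, 19)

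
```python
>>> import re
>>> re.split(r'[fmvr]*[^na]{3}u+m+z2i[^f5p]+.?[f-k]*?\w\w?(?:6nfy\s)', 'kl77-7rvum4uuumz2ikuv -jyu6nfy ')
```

['kl77-7', '']

Pattern: zero or more of one of [fmvr], then exactly 3 of any character except [na], then one or more of a literal 'u'; then one or more of a literal 'm', then the literal 'z2i', then one or more of any character except [f5p]; then optionally any character; then zero or more of a character in [f-k] (lazy), then a word character, then optionally a word character; then the literal '6n', then the literal 'fy', then whitespace (non-capturing group).
Matches to split on: at [6:31] → 'rvum4uuumz2ikuv -jyu6nfy '.
Each match becomes a cut point; 2 segments remain.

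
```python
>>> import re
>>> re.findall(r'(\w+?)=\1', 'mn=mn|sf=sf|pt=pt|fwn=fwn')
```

['mn', 'sf', 'pt', 'fwn']

The backreference `\1` re-matches whatever the first group consumed, character for character.
One capturing group, so `findall` returns just the captured substring from each match — 4 in all.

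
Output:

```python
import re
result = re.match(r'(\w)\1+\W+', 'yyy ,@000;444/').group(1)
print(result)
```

The match spans [0:6] → 'yyy ,@'.
Captured: group 1 = 'y'.

y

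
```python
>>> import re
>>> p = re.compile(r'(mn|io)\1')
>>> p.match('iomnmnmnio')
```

`match` is anchored at position 0; if the pattern doesn't fit there, it returns None.
Here the pattern fails at index 0, so the call returns None.

None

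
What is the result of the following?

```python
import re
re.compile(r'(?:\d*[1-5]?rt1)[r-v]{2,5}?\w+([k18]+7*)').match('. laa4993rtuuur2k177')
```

`match` is anchored at position 0; if the pattern doesn't fit there, it returns None.
Here the string doesn't start with a match, so the call returns None.

None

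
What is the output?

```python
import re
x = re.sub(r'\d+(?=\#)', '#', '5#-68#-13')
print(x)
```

##-##-13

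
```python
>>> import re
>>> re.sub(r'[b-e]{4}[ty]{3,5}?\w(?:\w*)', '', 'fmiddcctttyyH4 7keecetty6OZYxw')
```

'fmi 7k'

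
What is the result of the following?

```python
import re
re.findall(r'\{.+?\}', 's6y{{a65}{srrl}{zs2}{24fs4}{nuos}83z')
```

['{{a65}', '{srrl}', '{zs2}', '{24fs4}', '{nuos}']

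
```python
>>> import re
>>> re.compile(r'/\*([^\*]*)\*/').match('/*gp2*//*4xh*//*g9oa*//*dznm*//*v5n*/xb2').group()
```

With `match`, the pattern is implicitly anchored at the beginning.
The match spans [0:7] → '/*gp2*/'.
Captured: group 1 = 'gp2'.

'/*gp2*/'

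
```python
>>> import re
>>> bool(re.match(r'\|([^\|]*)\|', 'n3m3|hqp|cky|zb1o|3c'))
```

False

With `match`, the pattern is implicitly anchored at the beginning.
Here the pattern fails at index 0, so the call returns None, and `bool(None)` is False.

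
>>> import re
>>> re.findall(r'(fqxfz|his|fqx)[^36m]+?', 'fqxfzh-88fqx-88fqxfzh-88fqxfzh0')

['fqxfz', 'fqx', 'fqxfz', 'fqxfz']

Alternation tries branches left to right and keeps the first one that lets the overall match succeed at that position.
One capturing group, so `findall` returns just the captured substring from each match — 4 in all.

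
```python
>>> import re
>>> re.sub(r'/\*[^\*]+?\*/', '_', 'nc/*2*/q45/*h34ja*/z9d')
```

'nc_q45_z9d'

Every occurrence is swapped for '_'.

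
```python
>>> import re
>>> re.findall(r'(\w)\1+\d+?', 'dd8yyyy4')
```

['d', 'y']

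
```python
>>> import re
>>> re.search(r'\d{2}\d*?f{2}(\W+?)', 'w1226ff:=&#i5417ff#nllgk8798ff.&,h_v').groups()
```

(':',)

Pattern: exactly 2 of a digit; then zero or more of a digit (lazy), then exactly 2 of a literal 'f'; then one or more of a non-word character (lazy) (captured).
The `?` after the quantifier makes it lazy — it takes as little as possible before letting the rest of the pattern try.
`search` walks the string left to right and returns the first match it finds.
The match spans [1:8] → '1226ff:'.
Captured: group 1 = ':'.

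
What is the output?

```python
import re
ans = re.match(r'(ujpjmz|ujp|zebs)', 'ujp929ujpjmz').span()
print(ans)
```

`re.match` only tries the pattern at the start of the string.
The match spans [0:3] → 'ujp'.
Captured: group 1 = 'ujp'.

(0, 3)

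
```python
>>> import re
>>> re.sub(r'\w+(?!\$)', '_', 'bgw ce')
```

'_ _'

`(?!…)`/`(?<!…)` only lets a position through if the neighbouring text does NOT match; no characters are consumed.
Each match is replaced by '_'.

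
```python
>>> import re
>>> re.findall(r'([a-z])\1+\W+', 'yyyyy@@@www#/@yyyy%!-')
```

`\1` has to match the exact text group 1 already captured.
Scanning left to right: at [0:8] match 'yyyyy@@@', group 1 = 'y'; at [8:14] match 'www#/@', group 1 = 'w'; at [14:21] match 'yyyy%!-', group 1 = 'y'.
Because there's exactly one group, `findall` drops the full match and keeps group 1 from each hit.

['y', 'w', 'y']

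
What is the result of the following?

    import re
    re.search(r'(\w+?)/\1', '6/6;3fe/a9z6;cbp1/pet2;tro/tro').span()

(0, 3)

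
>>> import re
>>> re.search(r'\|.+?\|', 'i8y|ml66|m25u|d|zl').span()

With the lazy modifier that quantifier settles for the fewest repetitions that let the rest of the pattern succeed (the atoms after it are unaffected and can still be greedy).
The match spans [3:9] → '|ml66|'.

(3, 9)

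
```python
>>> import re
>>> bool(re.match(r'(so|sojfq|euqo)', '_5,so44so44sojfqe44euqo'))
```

`re.match` won't scan ahead — the pattern has to work from the very first character.
Here the pattern fails at index 0, so the call returns None, and `bool(None)` is False.

False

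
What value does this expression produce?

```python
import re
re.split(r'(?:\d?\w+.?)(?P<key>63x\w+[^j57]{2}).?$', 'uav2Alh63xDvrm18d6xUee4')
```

The group in the pattern means `split` returns the separators' captures alongside the pieces.

['', '63xDvrm18d6xUee4', '']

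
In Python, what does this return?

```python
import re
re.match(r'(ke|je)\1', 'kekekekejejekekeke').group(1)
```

`\1` is not a pattern — it's the concrete string captured by group 1, re-applied verbatim.
`re.match` won't scan ahead — the pattern has to work from the very first character.
The match spans [0:4] → 'keke'.
Captured: group 1 = 'ke'.

'ke'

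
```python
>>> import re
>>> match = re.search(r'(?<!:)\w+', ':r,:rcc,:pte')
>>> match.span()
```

(5, 7)

The negative lookahead/lookbehind blocks any match where the forbidden context is present.
The match spans [5:7] → 'cc'.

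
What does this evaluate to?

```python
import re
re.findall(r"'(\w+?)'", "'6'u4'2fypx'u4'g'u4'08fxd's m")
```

Walking the string: at [0:3] match "'6'", group 1 = '6'; at [5:12] match "'2fypx'", group 1 = '2fypx'; at [14:17] match "'g'", group 1 = 'g'; at [19:26] match "'08fxd'", group 1 = '08fxd'.
`findall` collects group 1 from each match (4 total).

['6', '2fypx', 'g', '08fxd']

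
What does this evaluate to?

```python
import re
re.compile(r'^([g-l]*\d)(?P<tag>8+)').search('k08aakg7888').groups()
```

('k0', '8')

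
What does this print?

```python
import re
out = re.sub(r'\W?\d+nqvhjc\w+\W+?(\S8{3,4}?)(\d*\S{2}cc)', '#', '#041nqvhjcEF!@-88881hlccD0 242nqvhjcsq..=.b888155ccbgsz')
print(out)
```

#D0#bgsz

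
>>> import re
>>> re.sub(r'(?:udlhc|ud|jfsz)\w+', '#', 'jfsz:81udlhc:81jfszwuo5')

'jfsz:81#:81#'

Each match is replaced by '#'.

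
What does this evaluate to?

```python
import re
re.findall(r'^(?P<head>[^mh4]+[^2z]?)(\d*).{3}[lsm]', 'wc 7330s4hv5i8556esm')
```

[('wc 7', '')]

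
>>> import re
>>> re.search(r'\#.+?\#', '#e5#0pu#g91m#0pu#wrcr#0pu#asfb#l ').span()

The match spans [0:4] → '#e5#'.

(0, 4)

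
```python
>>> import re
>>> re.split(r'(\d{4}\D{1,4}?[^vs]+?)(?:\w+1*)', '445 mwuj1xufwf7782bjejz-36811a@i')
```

['445 mwuj1xufwf', '7782bj', '-3', '6811a@', '']

The `?` after the quantifier makes it lazy — it takes as little as possible before letting the rest of the pattern try.
With a capturing group present, the delimiter's captured portion is kept in the result list.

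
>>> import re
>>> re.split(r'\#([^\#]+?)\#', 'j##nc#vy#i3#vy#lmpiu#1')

['j#', 'nc', 'vy', 'i3', 'vy', 'lmpiu', '1']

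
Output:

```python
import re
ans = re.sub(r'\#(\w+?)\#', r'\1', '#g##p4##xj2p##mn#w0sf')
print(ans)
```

Each match is replaced using the text its own group 1 captured.

gp4xj2pmnw0sf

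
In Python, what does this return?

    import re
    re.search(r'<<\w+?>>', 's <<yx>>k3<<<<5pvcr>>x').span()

(2, 8)

`re.search` scans for the first position where the pattern succeeds.
The match spans [2:8] → '<<yx>>'.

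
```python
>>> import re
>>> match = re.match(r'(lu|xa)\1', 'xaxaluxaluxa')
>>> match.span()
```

`re.match` only tries the pattern at the start of the string.
The match spans [0:4] → 'xaxa'.

(0, 4)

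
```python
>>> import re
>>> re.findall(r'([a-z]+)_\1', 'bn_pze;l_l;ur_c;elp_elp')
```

['l', 'elp']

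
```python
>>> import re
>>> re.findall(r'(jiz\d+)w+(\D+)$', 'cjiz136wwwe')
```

[('jiz136', 'e')]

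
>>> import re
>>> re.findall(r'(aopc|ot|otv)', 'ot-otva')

['ot', 'ot']

Alternation isn't longest-match — the leftmost alternative that fits at this position is chosen.
Matches: at [0:2] match 'ot', group 1 = 'ot'; at [3:5] match 'ot', group 1 = 'ot'.
One capturing group, so `findall` returns just the captured substring from each match — 2 in all.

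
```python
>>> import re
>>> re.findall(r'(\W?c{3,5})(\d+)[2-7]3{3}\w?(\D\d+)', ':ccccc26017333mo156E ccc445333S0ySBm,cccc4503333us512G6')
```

[(':ccccc', '2601', 'o156'), (' ccc', '44', 'S0'), (',cccc', '450', 's512')]

Pattern: optionally a non-word character, then 3 to 5 of a literal 'c' (captured); then one or more of a digit (captured); then a character in [2-7], then exactly 3 of a literal '3', then optionally a word character; then a non-digit, then one or more of a digit (captured).
Scanning left to right: at [0:19] match ':ccccc26017333mo156', groups = (':ccccc', '2601', 'o156'); at [20:32] match ' ccc445333S0', groups = (' ccc', '44', 'S0'); at [36:53] match ',cccc4503333us512', groups = (',cccc', '450', 's512').
With 3 capturing groups, `findall` returns a 3-tuple per match.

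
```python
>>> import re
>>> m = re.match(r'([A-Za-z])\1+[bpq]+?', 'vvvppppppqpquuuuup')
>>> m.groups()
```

The match spans [0:4] → 'vvvp'.
Captured: group 1 = 'v'.

('v',)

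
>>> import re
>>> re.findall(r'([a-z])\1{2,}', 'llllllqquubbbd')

['l', 'b']

`\1` is not a pattern — it's the concrete string captured by group 1, re-applied verbatim.
With a single group, `findall` returns only what that group captured — 2 items.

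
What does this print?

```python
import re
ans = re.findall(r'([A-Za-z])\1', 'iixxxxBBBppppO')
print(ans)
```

['i', 'x', 'x', 'B', 'p', 'p']

`\1` has to match the exact text group 1 already captured.
Matches: at [0:2] match 'ii', group 1 = 'i'; at [2:4] match 'xx', group 1 = 'x'; at [4:6] match 'xx', group 1 = 'x'; at [6:8] match 'BB', group 1 = 'B'; at [9:11] match 'pp', group 1 = 'p'; ….
`findall` collects group 1 from each match (6 total).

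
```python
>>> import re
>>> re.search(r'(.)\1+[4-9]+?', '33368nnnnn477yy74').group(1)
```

The match spans [0:4] → '3336'.
Captured: group 1 = '3'.

'3'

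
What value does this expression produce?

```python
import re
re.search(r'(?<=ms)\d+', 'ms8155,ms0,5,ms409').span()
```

(2, 6)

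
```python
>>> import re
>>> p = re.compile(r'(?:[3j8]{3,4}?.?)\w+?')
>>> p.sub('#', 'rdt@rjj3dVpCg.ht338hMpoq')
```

This matches 3 to 4 of one of [3j8] (lazy), then optionally any character (non-capturing group); then one or more of a word character (lazy).
With the lazy modifier that quantifier settles for the fewest repetitions that let the rest of the pattern succeed (the atoms after it are unaffected and can still be greedy).
Matches: at [5:10] → 'jj3dV'; at [16:21] → '338hM'.
`sub` substitutes '#' at each match site.

'rdt@r#pCg.ht#poq'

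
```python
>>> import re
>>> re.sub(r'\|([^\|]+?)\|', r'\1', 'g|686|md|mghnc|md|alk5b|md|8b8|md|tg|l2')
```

The replacement refers to a captured group, so each match is rewritten using its own captured text.

'g686mdmghncmdalk5bmd8b8mdtgl2'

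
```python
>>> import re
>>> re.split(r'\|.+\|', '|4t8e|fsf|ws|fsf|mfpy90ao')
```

Matches to split on: at [0:17] → '|4t8e|fsf|ws|fsf|'.
Splitting on the pattern gives 2 pieces.

['', 'mfpy90ao']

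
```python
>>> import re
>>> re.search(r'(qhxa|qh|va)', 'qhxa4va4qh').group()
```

'qhxa'

`|` is ordered: at each position the engine commits to the first alternative that works.
Unlike `match`, `search` isn't anchored — it looks for the pattern anywhere in the string.
The match spans [0:4] → 'qhxa'.
Captured: group 1 = 'qhxa'.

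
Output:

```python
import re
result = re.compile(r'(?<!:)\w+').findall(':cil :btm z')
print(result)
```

['il', 'tm', 'z']

The negative lookahead/lookbehind blocks any match where the forbidden context is present.
No capturing groups, so `findall` returns the 3 full match strings.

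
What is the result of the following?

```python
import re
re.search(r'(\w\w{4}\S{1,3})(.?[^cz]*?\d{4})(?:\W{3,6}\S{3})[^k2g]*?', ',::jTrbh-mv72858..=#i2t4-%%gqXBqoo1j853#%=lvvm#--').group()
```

The match spans [3:23] → 'jTrbh-mv72858..=#i2t'.

'jTrbh-mv72858..=#i2t'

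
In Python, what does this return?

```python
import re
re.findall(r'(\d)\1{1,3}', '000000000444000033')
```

['0', '0', '4', '0', '3']

A backreference is literal: `\1` must see the identical characters the first group matched.
Matches: at [0:4] match '0000', group 1 = '0'; at [4:8] match '0000', group 1 = '0'; at [9:12] match '444', group 1 = '4'; at [12:16] match '0000', group 1 = '0'; at [16:18] match '33', group 1 = '3'.
Because there's exactly one group, `findall` drops the full match and keeps group 1 from each hit.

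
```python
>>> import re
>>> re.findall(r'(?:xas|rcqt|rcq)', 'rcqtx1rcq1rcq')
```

['rcqt', 'rcq', 'rcq']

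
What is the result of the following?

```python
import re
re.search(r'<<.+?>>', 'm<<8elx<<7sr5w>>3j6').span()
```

`re.search` scans for the first position where the pattern succeeds.
The match spans [1:16] → '<<8elx<<7sr5w>>'.

(1, 16)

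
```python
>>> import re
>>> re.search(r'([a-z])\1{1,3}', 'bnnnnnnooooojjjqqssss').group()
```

`\1` is not a pattern — it's the concrete string captured by group 1, re-applied verbatim.
`search` walks the string left to right and returns the first match it finds.
The match spans [1:5] → 'nnnn'.
Captured: group 1 = 'n'.

'nnnn'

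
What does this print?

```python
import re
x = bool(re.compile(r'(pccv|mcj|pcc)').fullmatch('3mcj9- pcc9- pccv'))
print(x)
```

False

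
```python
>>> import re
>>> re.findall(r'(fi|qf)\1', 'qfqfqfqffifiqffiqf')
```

['qf', 'qf', 'fi']

A backreference is literal: `\1` must see the identical characters the first group matched.
Scanning left to right: at [0:4] match 'qfqf', group 1 = 'qf'; at [4:8] match 'qfqf', group 1 = 'qf'; at [8:12] match 'fifi', group 1 = 'fi'.
Because there's exactly one group, `findall` drops the full match and keeps group 1 from each hit.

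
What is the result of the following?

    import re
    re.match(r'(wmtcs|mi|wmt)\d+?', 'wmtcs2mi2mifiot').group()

'wmtcs2'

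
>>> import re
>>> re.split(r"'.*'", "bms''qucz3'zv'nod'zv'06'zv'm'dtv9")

['bms', 'dtv9']

Each match becomes a cut point; 2 segments remain.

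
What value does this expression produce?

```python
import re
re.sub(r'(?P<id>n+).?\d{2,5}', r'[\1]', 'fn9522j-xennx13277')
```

This matches one or more of a literal 'n' (captured as 'id'); then optionally any character, then 2 to 5 of a digit.
Matches: at [1:6] → 'n9522'; at [10:18] → 'nnx13277'.
Each match is replaced using the text its own group 1 captured.

'f[n]j-xe[nn]'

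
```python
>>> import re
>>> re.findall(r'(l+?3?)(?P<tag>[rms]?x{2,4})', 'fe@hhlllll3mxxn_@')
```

This matches one or more of a literal 'l' (lazy), then optionally a literal '3' (captured); then optionally one of [rms], then 2 to 4 of the literal 'x' (captured as 'tag').
Matches: at [5:14] match 'lllll3mxx', groups = ('lllll3', 'mxx').
With 2 capturing groups, `findall` returns a 2-tuple per match.

[('lllll3', 'mxx')]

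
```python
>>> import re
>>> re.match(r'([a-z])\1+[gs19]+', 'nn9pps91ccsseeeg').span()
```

`\1` is not a pattern — it's the concrete string captured by group 1, re-applied verbatim.
`re.match` won't scan ahead — the pattern has to work from the very first character.
The match spans [0:3] → 'nn9'.
Captured: group 1 = 'n'.

(0, 3)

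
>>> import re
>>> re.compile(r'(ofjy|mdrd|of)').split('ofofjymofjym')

The regex engine tests alternatives in the order written; an earlier branch that matches wins even if a later one would match more.
The group in the pattern means `split` returns the separators' captures alongside the pieces.

['', 'of', '', 'ofjy', 'm', 'ofjy', 'm']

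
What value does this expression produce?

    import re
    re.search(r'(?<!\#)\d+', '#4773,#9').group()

'773'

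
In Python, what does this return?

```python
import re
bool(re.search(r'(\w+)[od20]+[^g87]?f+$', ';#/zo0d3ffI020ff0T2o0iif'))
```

Here nothing in the string fits, so the call returns None, and `bool(None)` is False.

False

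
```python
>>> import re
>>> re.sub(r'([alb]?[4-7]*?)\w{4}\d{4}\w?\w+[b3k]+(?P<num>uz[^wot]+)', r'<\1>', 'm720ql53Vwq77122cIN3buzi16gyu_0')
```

Each match is replaced using the text its own group 1 captured.

'm720q<l5>'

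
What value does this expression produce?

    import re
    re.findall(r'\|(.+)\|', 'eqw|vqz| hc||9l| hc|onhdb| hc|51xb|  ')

['vqz| hc||9l| hc|onhdb| hc|51xb']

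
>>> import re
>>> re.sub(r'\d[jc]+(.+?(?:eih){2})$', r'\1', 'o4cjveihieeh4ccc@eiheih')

'oveihieeh4ccc@eiheih'

The pattern matches a digit, then one or more of one of [jc]; then one or more of any character (lazy), then the literal 'eih' repeated 2 times (captured); then anchored at the end.
Matches: at [1:23] → '4cjveihieeh4ccc@eiheih'.
`\1` in the replacement pulls in group 1's text for each match.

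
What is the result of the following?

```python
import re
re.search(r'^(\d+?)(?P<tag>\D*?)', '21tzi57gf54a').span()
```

(0, 1)

Pattern: anchored at the start of the string; then one or more of a digit (lazy) (captured); then zero or more of a non-digit (lazy) (captured as 'tag').
A `+?`/`*?`/`{m,n}?` starts at its minimum and grows only as far as needed for what follows to match.
`re.search` scans for the first position where the pattern succeeds.
The match spans [0:1] → '2'.
Captured: group 1 = '2', group 2 = ''.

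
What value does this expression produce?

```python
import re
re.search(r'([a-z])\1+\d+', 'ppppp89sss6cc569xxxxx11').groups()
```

('p',)

The match spans [0:7] → 'ppppp89'.
Captured: group 1 = 'p'.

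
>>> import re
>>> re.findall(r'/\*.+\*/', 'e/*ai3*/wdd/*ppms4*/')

['/*ai3*/wdd/*ppms4*/']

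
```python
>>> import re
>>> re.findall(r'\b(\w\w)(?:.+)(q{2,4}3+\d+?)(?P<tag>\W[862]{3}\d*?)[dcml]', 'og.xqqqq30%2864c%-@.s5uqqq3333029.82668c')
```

[('og', 'qq3333029', '.82668')]

This matches a word boundary (`\b`, zero-width); then a word character, then a word character (captured); then one or more of any character (non-capturing group); then 2 to 4 of a literal 'q', then one or more of a literal '3', then one or more of a digit (lazy) (captured); then a non-word character, then exactly 3 of one of [862], then zero or more of a digit (lazy) (captured as 'tag'); then one of [dcml].
Scanning left to right: at [0:40] match 'og.xqqqq30%2864c%-@.s5uqqq3333029.82668c', groups = ('og', 'qq3333029', '.82668').
`findall` packs the 3 group values into a tuple for every match.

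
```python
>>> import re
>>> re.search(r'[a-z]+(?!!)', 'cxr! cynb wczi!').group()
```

'cx'

The negative lookaround is zero-width — it rules out positions where the adjacent text would match, without consuming anything.
The match spans [0:2] → 'cx'.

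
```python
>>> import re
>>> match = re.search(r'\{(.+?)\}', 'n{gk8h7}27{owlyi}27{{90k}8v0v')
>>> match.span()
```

Unlike `match`, `search` isn't anchored — it looks for the pattern anywhere in the string.
The match spans [1:8] → '{gk8h7}'.
Captured: group 1 = 'gk8h7'.

(1, 8)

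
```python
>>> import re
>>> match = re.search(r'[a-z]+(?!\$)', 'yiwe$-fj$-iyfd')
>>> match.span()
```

(0, 3)

Because the assertion is negative and zero-width, positions next to the forbidden text are skipped.
The match spans [0:3] → 'yiw'.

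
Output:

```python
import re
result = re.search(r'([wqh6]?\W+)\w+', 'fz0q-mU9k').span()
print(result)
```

(3, 9)

This matches optionally one of [wqh6], then one or more of a non-word character (captured); then one or more of a word character.
`re.search` scans for the first position where the pattern succeeds.
The match spans [3:9] → 'q-mU9k'.
Captured: group 1 = 'q-'.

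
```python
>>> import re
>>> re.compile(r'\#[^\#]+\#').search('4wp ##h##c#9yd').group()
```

'#h#'

`re.search` scans for the first position where the pattern succeeds.
The match spans [5:8] → '#h#'.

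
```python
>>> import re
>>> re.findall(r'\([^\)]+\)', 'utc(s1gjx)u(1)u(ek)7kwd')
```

['(s1gjx)', '(1)', '(ek)']

Walking the string: at [3:10] → '(s1gjx)'; at [11:14] → '(1)'; at [15:19] → '(ek)'.
No capturing groups, so `findall` returns the 3 full match strings.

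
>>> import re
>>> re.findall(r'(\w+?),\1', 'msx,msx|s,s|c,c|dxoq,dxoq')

['msx', 's', 'c', 'dxoq']

After group 1 captures some text, `\1` only succeeds where that same text appears again.
Matches: at [0:7] match 'msx,msx', group 1 = 'msx'; at [8:11] match 's,s', group 1 = 's'; at [12:15] match 'c,c', group 1 = 'c'; at [16:25] match 'dxoq,dxoq', group 1 = 'dxoq'.
Because there's exactly one group, `findall` drops the full match and keeps group 1 from each hit.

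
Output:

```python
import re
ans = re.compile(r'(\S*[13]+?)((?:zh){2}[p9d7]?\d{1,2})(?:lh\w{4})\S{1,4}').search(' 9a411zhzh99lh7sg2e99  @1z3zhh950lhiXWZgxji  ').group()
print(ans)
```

9a411zhzh99lh7sg2e99

Pattern: zero or more of a non-whitespace character, then one or more of one of [13] (lazy) (captured); then the literal 'zh' repeated 2 times, then optionally one of [p9d7], then 1 to 2 of a digit (captured); then the literal 'lh', then exactly 4 of a word character (non-capturing group); then 1 to 4 of a non-whitespace character.
The match spans [1:21] → '9a411zhzh99lh7sg2e99'.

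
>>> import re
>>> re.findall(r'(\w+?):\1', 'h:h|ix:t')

`\1` has to match the exact text group 1 already captured.
Because there's exactly one group, `findall` drops the full match and keeps group 1 from the one hit.

['h']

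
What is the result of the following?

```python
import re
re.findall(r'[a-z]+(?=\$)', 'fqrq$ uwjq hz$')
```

['fqrq', 'hz']

The lookaround is zero-width — it requires the adjacent text to match without consuming it, so the asserted text isn't part of the match.
Scanning left to right: at [0:4] → 'fqrq'; at [11:13] → 'hz'.
Since nothing is captured, `findall` lists the 2 matched substrings directly.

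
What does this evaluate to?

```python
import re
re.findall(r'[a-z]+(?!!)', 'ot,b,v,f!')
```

Because the assertion is negative and zero-width, positions next to the forbidden text are skipped.
Scanning left to right: at [0:2] → 'ot'; at [3:4] → 'b'; at [5:6] → 'v'.
With no groups in the pattern, `findall` gives back each whole match — 3 here.

['ot', 'b', 'v']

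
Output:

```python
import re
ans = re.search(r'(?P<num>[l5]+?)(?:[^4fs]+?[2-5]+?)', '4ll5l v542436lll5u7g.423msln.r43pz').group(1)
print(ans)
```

l

The match spans [1:4] → 'll5'.
Captured: group 1 = 'l'.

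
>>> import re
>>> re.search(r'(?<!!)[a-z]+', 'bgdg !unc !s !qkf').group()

The negative lookaround is zero-width — it rules out positions where the adjacent text would match, without consuming anything.
Unlike `match`, `search` isn't anchored — it looks for the pattern anywhere in the string.
The match spans [0:4] → 'bgdg'.

'bgdg'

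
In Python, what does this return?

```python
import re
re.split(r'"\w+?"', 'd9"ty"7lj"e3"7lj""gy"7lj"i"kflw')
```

['d9', '7lj', '7lj"', '7lj', 'kflw']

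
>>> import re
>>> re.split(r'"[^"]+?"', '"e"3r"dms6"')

The string is cut at each match, leaving 3 pieces.

['', '3r', '']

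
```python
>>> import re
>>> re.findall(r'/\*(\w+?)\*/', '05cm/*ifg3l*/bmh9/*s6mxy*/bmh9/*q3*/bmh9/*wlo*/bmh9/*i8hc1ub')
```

`findall` collects group 1 from each match (4 total).

['ifg3l', 's6mxy', 'q3', 'wlo']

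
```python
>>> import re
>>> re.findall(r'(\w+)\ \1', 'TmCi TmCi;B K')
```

The backreference `\1` re-matches whatever the first group consumed, character for character.
`findall` collects group 1 from the one match (1 total).

['TmCi']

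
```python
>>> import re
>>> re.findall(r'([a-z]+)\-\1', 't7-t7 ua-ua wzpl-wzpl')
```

After group 1 captures some text, `\1` only succeeds where that same text appears again.
Matches: at [6:11] match 'ua-ua', group 1 = 'ua'; at [12:21] match 'wzpl-wzpl', group 1 = 'wzpl'.
Because there's exactly one group, `findall` drops the full match and keeps group 1 from each hit.

['ua', 'wzpl']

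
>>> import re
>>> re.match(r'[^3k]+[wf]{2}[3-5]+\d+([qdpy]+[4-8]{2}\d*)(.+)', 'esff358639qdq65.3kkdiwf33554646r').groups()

The match spans [0:32] → 'esff358639qdq65.3kkdiwf33554646r'.
Captured: group 1 = 'qdq65', group 2 = '.3kkdiwf33554646r'.

('qdq65', '.3kkdiwf33554646r')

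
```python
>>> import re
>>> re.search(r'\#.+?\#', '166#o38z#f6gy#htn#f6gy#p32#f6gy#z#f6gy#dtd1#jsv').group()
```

`search` walks the string left to right and returns the first match it finds.
The match spans [3:9] → '#o38z#'.

'#o38z#'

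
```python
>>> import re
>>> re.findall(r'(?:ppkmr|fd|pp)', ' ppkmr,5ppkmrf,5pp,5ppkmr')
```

Branches in `(...|...)` are attempted left-to-right; the first branch that allows the whole pattern to succeed is taken.
With no groups in the pattern, `findall` gives back each whole match — 4 here.

['ppkmr', 'ppkmr', 'pp', 'ppkmr']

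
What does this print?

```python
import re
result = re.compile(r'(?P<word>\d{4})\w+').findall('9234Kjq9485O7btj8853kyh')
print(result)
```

With a single group, `findall` returns only what that group captured — 1 item.

['9234']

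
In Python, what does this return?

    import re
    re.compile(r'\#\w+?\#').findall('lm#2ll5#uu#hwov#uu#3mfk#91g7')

['#2ll5#', '#hwov#', '#3mfk#']

Since nothing is captured, `findall` lists the 3 matched substrings directly.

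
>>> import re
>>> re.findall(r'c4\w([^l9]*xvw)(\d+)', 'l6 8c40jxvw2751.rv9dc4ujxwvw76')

[('jxvw', '2751')]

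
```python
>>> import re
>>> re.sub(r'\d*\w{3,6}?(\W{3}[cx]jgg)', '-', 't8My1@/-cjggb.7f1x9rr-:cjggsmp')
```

'-b.7f1x9rr-:cjggsmp'

`sub` substitutes '-' at each match site.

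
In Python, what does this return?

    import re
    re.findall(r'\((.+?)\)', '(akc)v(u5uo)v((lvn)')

With a single group, `findall` returns only what that group captured — 3 items.

['akc', 'u5uo', '(lvn']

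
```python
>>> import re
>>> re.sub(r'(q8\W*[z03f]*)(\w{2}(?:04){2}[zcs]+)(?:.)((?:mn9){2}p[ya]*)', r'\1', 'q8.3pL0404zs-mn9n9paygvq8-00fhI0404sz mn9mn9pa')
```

Each match is replaced using the text its own group 1 captured.

'q8.3pL0404zs-mn9n9paygvq8-00f'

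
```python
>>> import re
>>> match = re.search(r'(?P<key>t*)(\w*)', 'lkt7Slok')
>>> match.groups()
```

The pattern matches zero or more of a literal 't' (captured as 'key'); then zero or more of a word character (captured).
`re.search` scans for the first position where the pattern succeeds.
The match spans [0:8] → 'lkt7Slok'.
Captured: group 1 = '', group 2 = 'lkt7Slok'.

('', 'lkt7Slok')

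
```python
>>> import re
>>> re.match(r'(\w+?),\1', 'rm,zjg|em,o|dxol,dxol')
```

After group 1 captures some text, `\1` only succeeds where that same text appears again.
`match` is anchored at position 0; if the pattern doesn't fit there, it returns None.
Here position 0 doesn't satisfy it, so the call returns None.

None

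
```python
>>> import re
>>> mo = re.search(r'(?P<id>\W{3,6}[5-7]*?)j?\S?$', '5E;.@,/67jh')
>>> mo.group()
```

';.@,/67jh'

This matches 3 to 6 of a non-word character, then zero or more of a character in [5-7] (lazy) (captured as 'id'); then optionally a literal 'j'; then optionally a non-whitespace character; then anchored at the end.
`search` walks the string left to right and returns the first match it finds.
The match spans [2:11] → ';.@,/67jh'.
Captured: group 1 = ';.@,/67'.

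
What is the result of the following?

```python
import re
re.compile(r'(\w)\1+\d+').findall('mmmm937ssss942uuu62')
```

['m', 's', 'u']

After group 1 captures some text, `\1` only succeeds where that same text appears again.
With a single group, `findall` returns only what that group captured — 3 items.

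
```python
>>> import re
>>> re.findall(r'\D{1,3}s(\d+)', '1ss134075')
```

This matches 1 to 3 of a non-digit, then the literal 's'; then one or more of a digit (captured).
Scanning left to right: at [1:9] match 'ss134075', group 1 = '134075'.
`findall` collects group 1 from the one match (1 total).

['134075']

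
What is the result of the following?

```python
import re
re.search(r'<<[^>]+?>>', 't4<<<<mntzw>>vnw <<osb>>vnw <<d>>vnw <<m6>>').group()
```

`re.search` scans for the first position where the pattern succeeds.
The match spans [2:13] → '<<<<mntzw>>'.

'<<<<mntzw>>'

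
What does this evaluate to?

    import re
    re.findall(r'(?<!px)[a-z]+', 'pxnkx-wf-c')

['pxnkx', 'wf', 'c']

The negative lookahead/lookbehind blocks any match where the forbidden context is present.
Matches: at [0:5] → 'pxnkx'; at [6:8] → 'wf'; at [9:10] → 'c'.
Since nothing is captured, `findall` lists the 3 matched substrings directly.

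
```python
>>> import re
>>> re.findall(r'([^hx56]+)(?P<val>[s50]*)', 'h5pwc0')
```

Pattern: one or more of any character except [hx56] (captured); then zero or more of one of [s50] (captured as 'val').
`findall` packs the 2 group values into a tuple for every match.

[('pwc0', '')]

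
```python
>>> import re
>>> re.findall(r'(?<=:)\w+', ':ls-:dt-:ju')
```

['ls', 'dt', 'ju']

Lookahead/lookbehind check context without consuming it, so the matched span excludes the asserted characters.
Walking the string: at [1:3] → 'ls'; at [5:7] → 'dt'; at [9:11] → 'ju'.
With no groups in the pattern, `findall` gives back each whole match — 3 here.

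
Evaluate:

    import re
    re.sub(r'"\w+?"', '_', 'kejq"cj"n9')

'kejq_n9'

Every occurrence is swapped for '_'.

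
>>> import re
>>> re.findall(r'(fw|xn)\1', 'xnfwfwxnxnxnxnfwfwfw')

['fw', 'xn', 'xn', 'fw']

A backreference is literal: `\1` must see the identical characters the first group matched.
Scanning left to right: at [2:6] match 'fwfw', group 1 = 'fw'; at [6:10] match 'xnxn', group 1 = 'xn'; at [10:14] match 'xnxn', group 1 = 'xn'; at [14:18] match 'fwfw', group 1 = 'fw'.
`findall` collects group 1 from each match (4 total).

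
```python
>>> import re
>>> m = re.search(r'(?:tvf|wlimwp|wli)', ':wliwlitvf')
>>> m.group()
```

'wli'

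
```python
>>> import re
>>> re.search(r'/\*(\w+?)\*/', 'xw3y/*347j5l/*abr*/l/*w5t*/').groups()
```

('abr',)

`re.search` tries every starting position until one works.
The match spans [12:19] → '/*abr*/'.
Captured: group 1 = 'abr'.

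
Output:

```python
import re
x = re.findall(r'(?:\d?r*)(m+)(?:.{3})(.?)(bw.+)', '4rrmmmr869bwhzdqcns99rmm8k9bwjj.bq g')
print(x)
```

This matches optionally a digit, then zero or more of a literal 'r' (non-capturing group); then one or more of a literal 'm' (captured); then exactly 3 of any character (non-capturing group); then optionally any character (captured); then the literal 'bw', then one or more of any character (captured).
Scanning left to right: at [0:36] match '4rrmmmr869bwhzdqcns99rmm8k9bwjj.bq g', groups = ('mmm', '9', 'bwhzdqcns99rmm8k9bwjj.bq g').
With 3 capturing groups, `findall` returns a 3-tuple per match.

[('mmm', '9', 'bwhzdqcns99rmm8k9bwjj.bq g')]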